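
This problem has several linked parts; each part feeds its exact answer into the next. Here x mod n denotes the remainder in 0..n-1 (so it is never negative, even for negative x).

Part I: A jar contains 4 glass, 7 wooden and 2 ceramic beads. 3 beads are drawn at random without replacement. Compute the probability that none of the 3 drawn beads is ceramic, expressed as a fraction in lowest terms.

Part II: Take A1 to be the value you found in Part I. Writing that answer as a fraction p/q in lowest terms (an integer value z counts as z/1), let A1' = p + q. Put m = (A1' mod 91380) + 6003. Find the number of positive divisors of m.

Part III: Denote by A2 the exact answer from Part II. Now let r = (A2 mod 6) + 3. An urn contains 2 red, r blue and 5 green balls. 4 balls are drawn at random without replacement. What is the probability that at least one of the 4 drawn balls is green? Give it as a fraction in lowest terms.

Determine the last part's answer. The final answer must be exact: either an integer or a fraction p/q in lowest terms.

41/42

Part I: total draws C(13,3) = 286; favorable C(11,3) = 165; P = 15/26; answer 15/26
Part II: A1 = 15/26; threaded value p + q = 41; m = 6044; 6044 = 2^2 * 1511; number of divisors = (2+1) * (1+1) = 6; answer 6
Part III: A2 = 6; r = 3; total draws C(10,4) = 210; complement C(5,4) = 5; favorable 210 - 5 = 205; P = 41/42; answer 41/42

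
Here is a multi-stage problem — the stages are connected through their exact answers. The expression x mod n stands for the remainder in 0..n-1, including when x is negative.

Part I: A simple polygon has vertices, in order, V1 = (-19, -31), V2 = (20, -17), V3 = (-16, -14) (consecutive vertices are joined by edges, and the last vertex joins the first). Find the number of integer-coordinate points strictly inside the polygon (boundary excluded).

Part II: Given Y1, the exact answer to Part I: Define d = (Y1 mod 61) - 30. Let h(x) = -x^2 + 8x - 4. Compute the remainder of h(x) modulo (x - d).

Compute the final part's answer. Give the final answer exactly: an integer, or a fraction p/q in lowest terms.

Part I: cross terms: (-19*-17 - 20*-31)=943, (20*-14 - -16*-17)=-552, (-16*-31 - -19*-14)=230; twice the area = |621| = 621; area = 621/2; boundary points = 1 + 3 + 1 = 5; strictly interior points = area - boundary/2 + 1 = 309; answer 309
Part II: Y1 = 309; d = -26; remainder = value at the root: -1*(-26)^2 + 8*(-26)^1 - 4 = (-676) + (-208) + (-4) = -888; answer -888

-888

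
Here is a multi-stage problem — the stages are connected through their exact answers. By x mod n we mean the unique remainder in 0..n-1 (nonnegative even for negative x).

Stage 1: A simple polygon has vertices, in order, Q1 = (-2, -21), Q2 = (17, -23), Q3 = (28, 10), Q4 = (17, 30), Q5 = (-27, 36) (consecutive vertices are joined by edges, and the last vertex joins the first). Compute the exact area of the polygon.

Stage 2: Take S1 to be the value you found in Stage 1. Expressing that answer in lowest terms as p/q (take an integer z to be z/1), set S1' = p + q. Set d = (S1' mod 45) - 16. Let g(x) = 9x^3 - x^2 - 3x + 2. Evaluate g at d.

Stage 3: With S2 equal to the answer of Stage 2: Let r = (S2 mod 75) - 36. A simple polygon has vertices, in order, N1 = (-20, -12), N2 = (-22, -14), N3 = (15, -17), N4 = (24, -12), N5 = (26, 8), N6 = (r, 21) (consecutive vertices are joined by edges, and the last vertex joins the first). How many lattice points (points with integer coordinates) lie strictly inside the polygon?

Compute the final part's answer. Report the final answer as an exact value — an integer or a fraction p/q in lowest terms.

1306

Stage 1: cross terms: (-2*-23 - 17*-21)=403, (17*10 - 28*-23)=814, (28*30 - 17*10)=670, (17*36 - -27*30)=1422, (-27*-21 - -2*36)=639; twice the area = |3948| = 3948; area = 1974; answer 1974
Stage 2: S1 = 1974; threaded value p + q = 1975; d = 24; 9*(24)^3 - 1*(24)^2 - 3*(24)^1 + 2 = (124416) + (-576) + (-72) + (2) = 123770; answer 123770
Stage 3: S2 = 123770; r = -16; cross terms: (-20*-14 - -22*-12)=16, (-22*-17 - 15*-14)=584, (15*-12 - 24*-17)=228, (24*8 - 26*-12)=504, (26*21 - -16*8)=674, (-16*-12 - -20*21)=612; twice the area = |2618| = 2618; area = 1309; boundary points = 2 + 1 + 1 + 2 + 1 + 1 = 8; strictly interior points = area - boundary/2 + 1 = 1306; answer 1306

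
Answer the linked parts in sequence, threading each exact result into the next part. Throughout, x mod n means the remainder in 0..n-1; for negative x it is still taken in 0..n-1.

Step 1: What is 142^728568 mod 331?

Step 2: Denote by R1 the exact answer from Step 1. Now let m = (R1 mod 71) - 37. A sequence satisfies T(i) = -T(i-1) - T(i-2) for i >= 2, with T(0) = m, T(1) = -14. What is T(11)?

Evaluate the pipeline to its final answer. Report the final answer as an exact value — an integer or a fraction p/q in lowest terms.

Step 1: squarings mod 331: 142^1=142, 142^2=304, 142^4=67, 142^8=186, 142^16=172, 142^32=125, 142^64=68, 142^128=321, 142^256=100, 142^512=70, 142^1024=266, 142^2048=253, 142^4096=126, 142^8192=319, 142^16384=144, 142^32768=214, 142^65536=118, 142^131072=22, 142^262144=153, 142^524288=239; 142^728568 = 142^8 * 142^16 * 142^32 * 142^64 * 142^128 * 142^256 * 142^1024 * 142^2048 * 142^4096 * 142^65536 * 142^131072 * 142^524288 = 279 (mod 331); answer 279
Step 2: R1 = 279; m = 29; T(2) = -1*(-14) - 1*(29) = -15; iterating: T(2)=-15, T(3)=29, T(4)=-14, T(5)=-15, T(6)=29, T(7)=-14, T(8)=-15, T(9)=29, T(10)=-14, T(11)=-15; answer -15

-15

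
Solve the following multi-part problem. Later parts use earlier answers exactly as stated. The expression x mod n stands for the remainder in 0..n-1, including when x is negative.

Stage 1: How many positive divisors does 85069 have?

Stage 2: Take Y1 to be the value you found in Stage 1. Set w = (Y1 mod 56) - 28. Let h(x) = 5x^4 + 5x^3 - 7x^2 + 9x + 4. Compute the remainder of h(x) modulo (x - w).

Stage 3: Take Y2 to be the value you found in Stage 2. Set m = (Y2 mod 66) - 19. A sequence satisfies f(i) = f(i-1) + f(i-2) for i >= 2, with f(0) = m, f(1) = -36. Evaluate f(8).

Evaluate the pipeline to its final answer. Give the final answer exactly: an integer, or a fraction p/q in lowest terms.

Stage 1: 85069 = 97 * 877; number of divisors = (1+1) * (1+1) = 4; answer 4
Stage 2: Y1 = 4; w = -24; remainder = value at the root: 5*(-24)^4 + 5*(-24)^3 - 7*(-24)^2 + 9*(-24)^1 + 4 = (1658880) + (-69120) + (-4032) + (-216) + (4) = 1585516; answer 1585516
Stage 3: Y2 = 1585516; m = 45; f(2) = 1*(-36) + 1*(45) = 9; iterating: f(2)=9, f(3)=-27, f(4)=-18, f(5)=-45, f(6)=-63, f(7)=-108, f(8)=-171; answer -171

-171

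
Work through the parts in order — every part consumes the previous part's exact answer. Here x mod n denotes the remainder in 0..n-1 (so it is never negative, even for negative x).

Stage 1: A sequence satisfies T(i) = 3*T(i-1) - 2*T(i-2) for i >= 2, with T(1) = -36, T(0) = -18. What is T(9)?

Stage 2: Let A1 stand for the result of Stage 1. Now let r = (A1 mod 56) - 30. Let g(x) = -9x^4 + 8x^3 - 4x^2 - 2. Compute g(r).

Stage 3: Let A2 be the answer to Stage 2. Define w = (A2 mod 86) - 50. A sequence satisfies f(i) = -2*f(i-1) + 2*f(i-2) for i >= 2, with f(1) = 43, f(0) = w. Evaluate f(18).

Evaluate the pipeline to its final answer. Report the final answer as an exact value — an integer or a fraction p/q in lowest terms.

-892638720

Stage 1: T(2) = 3*(-36) - 2*(-18) = -72; iterating: T(2)=-72, T(3)=-144, T(4)=-288, T(5)=-576, T(6)=-1152, T(7)=-2304, T(8)=-4608, T(9)=-9216; answer -9216
Stage 2: A1 = -9216; r = -6; -9*(-6)^4 + 8*(-6)^3 - 4*(-6)^2 - 2 = (-11664) + (-1728) + (-144) + (-2) = -13538; answer -13538
Stage 3: A2 = -13538; w = 0; f(2) = -2*(43) + 2*(0) = -86; iterating: f(2)=-86, f(3)=258, f(4)=-688, f(5)=1892, f(6)=-5160, f(7)=14104, f(8)=-38528, f(9)=105264, f(10)=-287584, f(11)=785696, f(12)=-2146560, f(13)=5864512, f(14)=-16022144, f(15)=43773312, f(16)=-119590912, f(17)=326728448, f(18)=-892638720; answer -892638720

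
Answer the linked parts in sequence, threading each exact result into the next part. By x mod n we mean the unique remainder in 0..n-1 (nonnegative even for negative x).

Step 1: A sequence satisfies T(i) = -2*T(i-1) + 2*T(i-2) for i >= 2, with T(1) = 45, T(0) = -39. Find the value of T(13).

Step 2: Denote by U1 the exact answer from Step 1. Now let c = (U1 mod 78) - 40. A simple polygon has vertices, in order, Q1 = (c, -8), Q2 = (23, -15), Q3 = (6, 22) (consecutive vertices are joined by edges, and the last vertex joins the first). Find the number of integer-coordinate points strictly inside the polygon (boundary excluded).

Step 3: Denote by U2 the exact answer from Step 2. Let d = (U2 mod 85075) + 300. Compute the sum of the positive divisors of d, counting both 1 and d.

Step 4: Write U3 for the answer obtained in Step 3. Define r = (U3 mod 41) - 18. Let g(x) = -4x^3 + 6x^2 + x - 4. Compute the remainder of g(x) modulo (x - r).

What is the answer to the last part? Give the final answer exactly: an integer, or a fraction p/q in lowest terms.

Step 1: T(2) = -2*(45) + 2*(-39) = -168; iterating: T(2)=-168, T(3)=426, T(4)=-1188, T(5)=3228, T(6)=-8832, T(7)=24120, T(8)=-65904, T(9)=180048, T(10)=-491904, T(11)=1343904, T(12)=-3671616, T(13)=10031040; answer 10031040
Step 2: U1 = 10031040; c = -34; cross terms: (-34*-15 - 23*-8)=694, (23*22 - 6*-15)=596, (6*-8 - -34*22)=700; twice the area = |1990| = 1990; area = 995; boundary points = 1 + 1 + 10 = 12; strictly interior points = area - boundary/2 + 1 = 990; answer 990
Step 3: U2 = 990; d = 1290; 1290 = 2 * 3 * 5 * 43; sigma = (1 + 2) * (1 + 3) * (1 + 5) * (1 + 43) = 3 * 4 * 6 * 44 = 3168; answer 3168
Step 4: U3 = 3168; r = -7; remainder = value at the root: -4*(-7)^3 + 6*(-7)^2 + 1*(-7)^1 - 4 = (1372) + (294) + (-7) + (-4) = 1655; answer 1655

1655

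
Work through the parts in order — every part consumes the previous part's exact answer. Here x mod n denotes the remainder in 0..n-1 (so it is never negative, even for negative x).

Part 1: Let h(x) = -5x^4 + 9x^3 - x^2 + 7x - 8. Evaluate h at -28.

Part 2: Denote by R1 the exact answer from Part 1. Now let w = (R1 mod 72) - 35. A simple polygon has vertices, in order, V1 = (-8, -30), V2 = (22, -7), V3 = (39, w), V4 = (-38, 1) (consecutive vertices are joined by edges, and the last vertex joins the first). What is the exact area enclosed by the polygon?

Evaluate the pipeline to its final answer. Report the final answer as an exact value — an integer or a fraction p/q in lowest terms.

1838

Part 1: -5*(-28)^4 + 9*(-28)^3 - 1*(-28)^2 + 7*(-28)^1 - 8 = (-3073280) + (-197568) + (-784) + (-196) + (-8) = -3271836; answer -3271836
Part 2: R1 = -3271836; w = 25; cross terms: (-8*-7 - 22*-30)=716, (22*25 - 39*-7)=823, (39*1 - -38*25)=989, (-38*-30 - -8*1)=1148; twice the area = |3676| = 3676; area = 1838; answer 1838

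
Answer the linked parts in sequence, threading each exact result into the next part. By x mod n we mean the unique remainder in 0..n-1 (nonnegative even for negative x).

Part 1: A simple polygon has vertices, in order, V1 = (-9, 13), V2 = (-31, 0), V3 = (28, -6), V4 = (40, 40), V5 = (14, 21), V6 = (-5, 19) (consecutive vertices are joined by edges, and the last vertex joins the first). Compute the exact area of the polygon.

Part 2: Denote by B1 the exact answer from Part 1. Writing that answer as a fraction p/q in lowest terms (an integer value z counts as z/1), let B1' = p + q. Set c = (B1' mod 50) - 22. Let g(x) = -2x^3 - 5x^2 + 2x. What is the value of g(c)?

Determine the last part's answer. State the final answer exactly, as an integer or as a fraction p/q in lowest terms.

10008

Part 1: cross terms: (-9*0 - -31*13)=403, (-31*-6 - 28*0)=186, (28*40 - 40*-6)=1360, (40*21 - 14*40)=280, (14*19 - -5*21)=371, (-5*13 - -9*19)=106; twice the area = |2706| = 2706; area = 1353; answer 1353
Part 2: B1 = 1353; threaded value p + q = 1354; c = -18; -2*(-18)^3 - 5*(-18)^2 + 2*(-18)^1 = (11664) + (-1620) + (-36) = 10008; answer 10008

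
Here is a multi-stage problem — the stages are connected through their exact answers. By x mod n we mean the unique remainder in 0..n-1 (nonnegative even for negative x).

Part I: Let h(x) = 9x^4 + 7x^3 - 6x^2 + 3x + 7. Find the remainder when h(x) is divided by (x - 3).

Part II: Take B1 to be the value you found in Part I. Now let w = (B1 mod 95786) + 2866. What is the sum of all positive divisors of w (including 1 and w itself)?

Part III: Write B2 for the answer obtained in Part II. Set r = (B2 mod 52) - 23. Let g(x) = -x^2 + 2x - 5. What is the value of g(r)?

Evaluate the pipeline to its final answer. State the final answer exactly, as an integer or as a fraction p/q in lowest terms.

Part I: remainder = value at the root: 9*(3)^4 + 7*(3)^3 - 6*(3)^2 + 3*(3)^1 + 7 = (729) + (189) + (-54) + (9) + (7) = 880; answer 880
Part II: B1 = 880; w = 3746; 3746 = 2 * 1873; sigma = (1 + 2) * (1 + 1873) = 3 * 1874 = 5622; answer 5622
Part III: B2 = 5622; r = -17; -1*(-17)^2 + 2*(-17)^1 - 5 = (-289) + (-34) + (-5) = -328; answer -328

-328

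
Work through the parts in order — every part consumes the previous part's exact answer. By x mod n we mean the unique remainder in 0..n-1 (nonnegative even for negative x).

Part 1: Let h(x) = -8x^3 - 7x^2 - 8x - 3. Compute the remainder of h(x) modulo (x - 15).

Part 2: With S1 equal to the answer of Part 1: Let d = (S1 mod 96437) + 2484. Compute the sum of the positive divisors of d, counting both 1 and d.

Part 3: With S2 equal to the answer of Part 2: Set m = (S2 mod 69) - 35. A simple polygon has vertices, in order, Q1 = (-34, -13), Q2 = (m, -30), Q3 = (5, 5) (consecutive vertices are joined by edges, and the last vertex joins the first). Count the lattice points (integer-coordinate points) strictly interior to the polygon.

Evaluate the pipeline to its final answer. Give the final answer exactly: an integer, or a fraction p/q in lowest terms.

780

Part 1: remainder = value at the root: -8*(15)^3 - 7*(15)^2 - 8*(15)^1 - 3 = (-27000) + (-1575) + (-120) + (-3) = -28698; answer -28698
Part 2: S1 = -28698; d = 70223; 70223 is prime, so its only divisors are 1 and 70223; sigma = 1 + 70223 = 70224; answer 70224
Part 3: S2 = 70224; m = 16; cross terms: (-34*-30 - 16*-13)=1228, (16*5 - 5*-30)=230, (5*-13 - -34*5)=105; twice the area = |1563| = 1563; area = 1563/2; boundary points = 1 + 1 + 3 = 5; strictly interior points = area - boundary/2 + 1 = 780; answer 780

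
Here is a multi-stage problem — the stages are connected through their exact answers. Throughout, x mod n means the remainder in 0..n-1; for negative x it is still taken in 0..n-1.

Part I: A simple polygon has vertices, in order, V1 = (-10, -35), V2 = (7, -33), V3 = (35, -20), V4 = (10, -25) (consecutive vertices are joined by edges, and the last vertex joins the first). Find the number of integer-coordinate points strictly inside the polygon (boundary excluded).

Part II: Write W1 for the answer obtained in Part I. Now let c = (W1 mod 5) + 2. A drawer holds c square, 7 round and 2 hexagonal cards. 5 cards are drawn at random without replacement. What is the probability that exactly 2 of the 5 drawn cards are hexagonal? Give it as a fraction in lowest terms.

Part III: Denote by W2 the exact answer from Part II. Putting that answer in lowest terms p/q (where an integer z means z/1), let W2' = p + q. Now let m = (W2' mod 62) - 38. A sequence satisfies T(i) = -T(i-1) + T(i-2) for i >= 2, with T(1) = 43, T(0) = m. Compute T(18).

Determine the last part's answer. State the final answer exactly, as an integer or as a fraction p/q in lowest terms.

Part I: cross terms: (-10*-33 - 7*-35)=575, (7*-20 - 35*-33)=1015, (35*-25 - 10*-20)=-675, (10*-35 - -10*-25)=-600; twice the area = |315| = 315; area = 315/2; boundary points = 1 + 1 + 5 + 10 = 17; strictly interior points = area - boundary/2 + 1 = 150; answer 150
Part II: W1 = 150; c = 2; total draws C(11,5) = 462; favorable C(2,2)*C(9,3) = 84; P = 2/11; answer 2/11
Part III: W2 = 2/11; threaded value p + q = 13; m = -25; T(2) = -1*(43) + 1*(-25) = -68; iterating: T(2)=-68, T(3)=111, T(4)=-179, T(5)=290, T(6)=-469, T(7)=759, T(8)=-1228, T(9)=1987, T(10)=-3215, T(11)=5202, T(12)=-8417, T(13)=13619, T(14)=-22036, T(15)=35655, T(16)=-57691, T(17)=93346, T(18)=-151037; answer -151037

-151037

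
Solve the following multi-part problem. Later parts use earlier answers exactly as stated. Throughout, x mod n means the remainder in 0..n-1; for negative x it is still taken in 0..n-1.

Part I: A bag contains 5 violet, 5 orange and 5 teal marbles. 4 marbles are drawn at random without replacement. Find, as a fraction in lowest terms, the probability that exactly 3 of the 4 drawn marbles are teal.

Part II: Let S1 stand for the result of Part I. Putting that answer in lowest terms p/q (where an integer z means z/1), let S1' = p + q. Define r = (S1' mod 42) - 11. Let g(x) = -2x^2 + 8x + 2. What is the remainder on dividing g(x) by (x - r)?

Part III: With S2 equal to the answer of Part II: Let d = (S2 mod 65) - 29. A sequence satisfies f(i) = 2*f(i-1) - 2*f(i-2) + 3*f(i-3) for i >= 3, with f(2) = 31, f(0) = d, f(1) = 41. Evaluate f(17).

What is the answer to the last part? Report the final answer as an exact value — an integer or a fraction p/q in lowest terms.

-113683

Part I: total draws C(15,4) = 1365; favorable C(5,3)*C(10,1) = 100; P = 20/273; answer 20/273
Part II: S1 = 20/273; threaded value p + q = 293; r = 30; remainder = value at the root: -2*(30)^2 + 8*(30)^1 + 2 = (-1800) + (240) + (2) = -1558; answer -1558
Part III: S2 = -1558; d = -27; f(3) = 2*(31) - 2*(41) + 3*(-27) = -101; iterating: f(3)=-101, f(4)=-141, f(5)=13, f(6)=5, f(7)=-439, f(8)=-849, f(9)=-805, f(10)=-1229, f(11)=-3395, f(12)=-6747, f(13)=-10391, f(14)=-17473, f(15)=-34405, f(16)=-65037, f(17)=-113683; answer -113683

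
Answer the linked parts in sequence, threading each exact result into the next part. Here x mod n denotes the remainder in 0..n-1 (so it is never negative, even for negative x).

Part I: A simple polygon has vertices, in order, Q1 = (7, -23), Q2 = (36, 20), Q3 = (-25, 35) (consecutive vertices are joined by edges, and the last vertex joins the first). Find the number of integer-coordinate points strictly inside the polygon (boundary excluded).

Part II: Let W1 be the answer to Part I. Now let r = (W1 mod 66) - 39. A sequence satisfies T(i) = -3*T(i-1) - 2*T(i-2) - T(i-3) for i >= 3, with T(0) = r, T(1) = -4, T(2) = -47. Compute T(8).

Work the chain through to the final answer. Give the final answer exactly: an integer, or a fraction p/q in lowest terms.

Part I: cross terms: (7*20 - 36*-23)=968, (36*35 - -25*20)=1760, (-25*-23 - 7*35)=330; twice the area = |3058| = 3058; area = 1529; boundary points = 1 + 1 + 2 = 4; strictly interior points = area - boundary/2 + 1 = 1528; answer 1528
Part II: W1 = 1528; r = -29; T(3) = -3*(-47) - 2*(-4) - 1*(-29) = 178; iterating: T(3)=178, T(4)=-436, T(5)=999, T(6)=-2303, T(7)=5347, T(8)=-12434; answer -12434

-12434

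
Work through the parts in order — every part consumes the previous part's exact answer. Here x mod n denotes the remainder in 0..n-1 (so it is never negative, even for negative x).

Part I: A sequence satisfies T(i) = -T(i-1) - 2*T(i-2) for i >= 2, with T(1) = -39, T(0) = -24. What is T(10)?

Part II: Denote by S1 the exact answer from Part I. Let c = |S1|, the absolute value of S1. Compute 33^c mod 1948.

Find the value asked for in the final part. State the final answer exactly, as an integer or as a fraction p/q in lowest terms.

937

Part I: T(2) = -1*(-39) - 2*(-24) = 87; iterating: T(2)=87, T(3)=-9, T(4)=-165, T(5)=183, T(6)=147, T(7)=-513, T(8)=219, T(9)=807, T(10)=-1245; answer -1245
Part II: S1 = -1245; c = 1245; squarings mod 1948: 33^1=33, 33^2=1089, 33^4=1537, 33^8=1393, 33^16=241, 33^32=1589, 33^64=313, 33^128=569, 33^256=393, 33^512=557, 33^1024=517; 33^1245 = 33^1 * 33^4 * 33^8 * 33^16 * 33^64 * 33^128 * 33^1024 = 937 (mod 1948); answer 937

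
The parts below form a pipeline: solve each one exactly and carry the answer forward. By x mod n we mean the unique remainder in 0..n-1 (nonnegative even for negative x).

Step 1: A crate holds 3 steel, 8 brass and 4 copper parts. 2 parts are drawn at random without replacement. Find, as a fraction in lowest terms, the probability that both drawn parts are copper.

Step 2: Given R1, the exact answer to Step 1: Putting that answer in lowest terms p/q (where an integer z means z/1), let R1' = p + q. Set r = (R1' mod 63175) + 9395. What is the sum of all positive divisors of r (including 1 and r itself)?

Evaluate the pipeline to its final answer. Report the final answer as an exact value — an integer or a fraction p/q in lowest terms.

Step 1: total draws C(15,2) = 105; favorable C(4,2) = 6; P = 2/35; answer 2/35
Step 2: R1 = 2/35; threaded value p + q = 37; r = 9432; 9432 = 2^3 * 3^2 * 131; sigma = (1 + 2 + 4 + 8) * (1 + 3 + 9) * (1 + 131) = 15 * 13 * 132 = 25740; answer 25740

25740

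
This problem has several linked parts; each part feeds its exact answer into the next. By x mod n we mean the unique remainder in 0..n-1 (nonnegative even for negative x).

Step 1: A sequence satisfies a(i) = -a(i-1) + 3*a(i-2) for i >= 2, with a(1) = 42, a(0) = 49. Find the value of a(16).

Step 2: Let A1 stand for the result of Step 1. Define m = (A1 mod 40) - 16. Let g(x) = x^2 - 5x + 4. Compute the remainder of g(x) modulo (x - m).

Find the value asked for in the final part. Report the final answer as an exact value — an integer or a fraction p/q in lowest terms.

Step 1: a(2) = -1*(42) + 3*(49) = 105; iterating: a(2)=105, a(3)=21, a(4)=294, a(5)=-231, a(6)=1113, a(7)=-1806, a(8)=5145, a(9)=-10563, a(10)=25998, a(11)=-57687, a(12)=135681, a(13)=-308742, a(14)=715785, a(15)=-1642011, a(16)=3789366; answer 3789366
Step 2: A1 = 3789366; m = -10; remainder = value at the root: 1*(-10)^2 - 5*(-10)^1 + 4 = (100) + (50) + (4) = 154; answer 154

154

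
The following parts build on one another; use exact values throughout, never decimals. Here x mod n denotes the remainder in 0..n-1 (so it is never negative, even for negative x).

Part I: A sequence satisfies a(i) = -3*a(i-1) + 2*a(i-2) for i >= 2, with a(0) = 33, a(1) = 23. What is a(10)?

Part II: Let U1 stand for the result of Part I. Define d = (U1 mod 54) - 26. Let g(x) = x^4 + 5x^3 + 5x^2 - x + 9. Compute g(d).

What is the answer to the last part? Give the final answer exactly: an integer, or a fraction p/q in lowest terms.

166411

Part I: a(2) = -3*(23) + 2*(33) = -3; iterating: a(2)=-3, a(3)=55, a(4)=-171, a(5)=623, a(6)=-2211, a(7)=7879, a(8)=-28059, a(9)=99935, a(10)=-355923; answer -355923
Part II: U1 = -355923; d = 19; 1*(19)^4 + 5*(19)^3 + 5*(19)^2 - 1*(19)^1 + 9 = (130321) + (34295) + (1805) + (-19) + (9) = 166411; answer 166411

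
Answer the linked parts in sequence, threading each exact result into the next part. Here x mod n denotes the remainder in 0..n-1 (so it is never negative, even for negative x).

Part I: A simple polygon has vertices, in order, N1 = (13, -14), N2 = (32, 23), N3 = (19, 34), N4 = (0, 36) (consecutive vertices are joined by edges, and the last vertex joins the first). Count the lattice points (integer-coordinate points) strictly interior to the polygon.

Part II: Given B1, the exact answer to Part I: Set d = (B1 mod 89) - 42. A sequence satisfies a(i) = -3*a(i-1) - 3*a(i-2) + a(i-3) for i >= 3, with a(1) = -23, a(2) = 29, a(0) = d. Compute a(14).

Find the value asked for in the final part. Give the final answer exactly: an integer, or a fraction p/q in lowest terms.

Part I: cross terms: (13*23 - 32*-14)=747, (32*34 - 19*23)=651, (19*36 - 0*34)=684, (0*-14 - 13*36)=-468; twice the area = |1614| = 1614; area = 807; boundary points = 1 + 1 + 1 + 1 = 4; strictly interior points = area - boundary/2 + 1 = 806; answer 806
Part II: B1 = 806; d = -37; a(3) = -3*(29) - 3*(-23) + 1*(-37) = -55; iterating: a(3)=-55, a(4)=55, a(5)=29, a(6)=-307, a(7)=889, a(8)=-1717, a(9)=2177, a(10)=-491, a(11)=-6775, a(12)=23975, a(13)=-52091, a(14)=77573; answer 77573

77573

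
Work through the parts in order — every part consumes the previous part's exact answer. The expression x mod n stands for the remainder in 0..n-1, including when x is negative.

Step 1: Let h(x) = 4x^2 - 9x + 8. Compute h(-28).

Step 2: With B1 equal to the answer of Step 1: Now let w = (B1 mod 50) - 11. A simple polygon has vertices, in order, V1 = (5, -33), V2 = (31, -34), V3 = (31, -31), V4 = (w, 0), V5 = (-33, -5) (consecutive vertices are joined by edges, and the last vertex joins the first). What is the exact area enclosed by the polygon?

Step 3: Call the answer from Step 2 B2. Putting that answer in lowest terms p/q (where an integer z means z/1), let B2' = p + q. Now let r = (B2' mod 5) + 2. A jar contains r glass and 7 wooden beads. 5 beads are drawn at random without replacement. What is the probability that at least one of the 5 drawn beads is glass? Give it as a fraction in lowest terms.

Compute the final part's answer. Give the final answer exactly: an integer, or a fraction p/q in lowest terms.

11/12

Step 1: 4*(-28)^2 - 9*(-28)^1 + 8 = (3136) + (252) + (8) = 3396; answer 3396
Step 2: B1 = 3396; w = 35; cross terms: (5*-34 - 31*-33)=853, (31*-31 - 31*-34)=93, (31*0 - 35*-31)=1085, (35*-5 - -33*0)=-175, (-33*-33 - 5*-5)=1114; twice the area = |2970| = 2970; area = 1485; answer 1485
Step 3: B2 = 1485; threaded value p + q = 1486; r = 3; total draws C(10,5) = 252; complement C(7,5) = 21; favorable 252 - 21 = 231; P = 11/12; answer 11/12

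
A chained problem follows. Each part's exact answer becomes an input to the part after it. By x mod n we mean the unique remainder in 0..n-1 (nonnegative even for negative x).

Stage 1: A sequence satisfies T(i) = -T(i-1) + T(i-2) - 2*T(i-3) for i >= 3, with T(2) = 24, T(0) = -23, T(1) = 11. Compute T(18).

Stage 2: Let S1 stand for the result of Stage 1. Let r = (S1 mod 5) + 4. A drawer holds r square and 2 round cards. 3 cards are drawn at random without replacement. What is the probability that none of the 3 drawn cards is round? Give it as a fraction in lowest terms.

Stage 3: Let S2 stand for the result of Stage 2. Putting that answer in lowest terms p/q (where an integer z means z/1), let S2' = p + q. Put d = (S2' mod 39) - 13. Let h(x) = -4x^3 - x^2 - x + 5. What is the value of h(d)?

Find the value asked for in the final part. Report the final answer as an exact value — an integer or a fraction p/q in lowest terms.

Stage 1: T(3) = -1*(24) + 1*(11) - 2*(-23) = 33; iterating: T(3)=33, T(4)=-31, T(5)=16, T(6)=-113, T(7)=191, T(8)=-336, T(9)=753, T(10)=-1471, T(11)=2896, T(12)=-5873, T(13)=11711, T(14)=-23376, T(15)=46833, T(16)=-93631, T(17)=187216, T(18)=-374513; answer -374513
Stage 2: S1 = -374513; r = 6; total draws C(8,3) = 56; favorable C(6,3) = 20; P = 5/14; answer 5/14
Stage 3: S2 = 5/14; threaded value p + q = 19; d = 6; -4*(6)^3 - 1*(6)^2 - 1*(6)^1 + 5 = (-864) + (-36) + (-6) + (5) = -901; answer -901

-901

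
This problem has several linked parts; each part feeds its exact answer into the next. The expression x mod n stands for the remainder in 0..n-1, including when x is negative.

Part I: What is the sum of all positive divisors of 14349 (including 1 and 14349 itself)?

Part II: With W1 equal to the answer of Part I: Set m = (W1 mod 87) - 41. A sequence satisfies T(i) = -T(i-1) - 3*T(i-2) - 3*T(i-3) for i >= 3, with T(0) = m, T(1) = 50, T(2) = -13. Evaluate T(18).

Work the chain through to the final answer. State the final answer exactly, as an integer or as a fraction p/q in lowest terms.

Part I: 14349 = 3 * 4783; sigma = (1 + 3) * (1 + 4783) = 4 * 4784 = 19136; answer 19136
Part II: W1 = 19136; m = 42; T(3) = -1*(-13) - 3*(50) - 3*(42) = -263; iterating: T(3)=-263, T(4)=152, T(5)=676, T(6)=-343, T(7)=-2141, T(8)=1142, T(9)=6310, T(10)=-3313, T(11)=-19043, T(12)=10052, T(13)=57016, T(14)=-30043, T(15)=-171161, T(16)=90242, T(17)=513370, T(18)=-270613; answer -270613

-270613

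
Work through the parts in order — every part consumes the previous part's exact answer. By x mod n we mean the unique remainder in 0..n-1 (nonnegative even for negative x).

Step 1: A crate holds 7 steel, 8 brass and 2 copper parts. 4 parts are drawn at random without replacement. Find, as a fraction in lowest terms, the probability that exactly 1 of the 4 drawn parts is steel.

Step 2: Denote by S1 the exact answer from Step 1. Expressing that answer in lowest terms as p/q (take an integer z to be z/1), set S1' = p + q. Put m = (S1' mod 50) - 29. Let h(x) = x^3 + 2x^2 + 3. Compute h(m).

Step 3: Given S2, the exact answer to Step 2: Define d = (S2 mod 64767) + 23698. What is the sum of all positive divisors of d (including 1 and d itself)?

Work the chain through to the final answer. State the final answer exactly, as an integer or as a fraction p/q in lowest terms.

Step 1: total draws C(17,4) = 2380; favorable C(7,1)*C(10,3) = 840; P = 6/17; answer 6/17
Step 2: S1 = 6/17; threaded value p + q = 23; m = -6; 1*(-6)^3 + 2*(-6)^2 + 3 = (-216) + (72) + (3) = -141; answer -141
Step 3: S2 = -141; d = 88324; 88324 = 2^2 * 71 * 311; sigma = (1 + 2 + 4) * (1 + 71) * (1 + 311) = 7 * 72 * 312 = 157248; answer 157248

157248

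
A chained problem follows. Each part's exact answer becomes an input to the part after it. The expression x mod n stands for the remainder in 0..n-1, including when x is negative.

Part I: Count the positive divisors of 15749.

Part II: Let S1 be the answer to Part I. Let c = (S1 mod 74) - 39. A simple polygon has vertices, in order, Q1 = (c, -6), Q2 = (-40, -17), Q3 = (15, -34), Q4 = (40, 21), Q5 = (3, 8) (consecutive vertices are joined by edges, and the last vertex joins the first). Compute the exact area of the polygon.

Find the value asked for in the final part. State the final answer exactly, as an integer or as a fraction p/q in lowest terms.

Part I: 15749 is prime, so its only divisors are 1 and 15749; count = 2; answer 2
Part II: S1 = 2; c = -37; cross terms: (-37*-17 - -40*-6)=389, (-40*-34 - 15*-17)=1615, (15*21 - 40*-34)=1675, (40*8 - 3*21)=257, (3*-6 - -37*8)=278; twice the area = |4214| = 4214; area = 2107; answer 2107

2107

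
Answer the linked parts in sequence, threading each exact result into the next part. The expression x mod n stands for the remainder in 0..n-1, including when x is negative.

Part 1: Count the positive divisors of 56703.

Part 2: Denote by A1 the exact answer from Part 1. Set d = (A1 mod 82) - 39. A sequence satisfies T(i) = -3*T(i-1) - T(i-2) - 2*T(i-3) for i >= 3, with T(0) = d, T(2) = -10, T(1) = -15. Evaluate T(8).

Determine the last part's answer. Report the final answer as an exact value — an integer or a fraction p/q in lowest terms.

Part 1: 56703 = 3 * 41 * 461; number of divisors = (1+1) * (1+1) * (1+1) = 8; answer 8
Part 2: A1 = 8; d = -31; T(3) = -3*(-10) - 1*(-15) - 2*(-31) = 107; iterating: T(3)=107, T(4)=-281, T(5)=756, T(6)=-2201, T(7)=6409, T(8)=-18538; answer -18538

-18538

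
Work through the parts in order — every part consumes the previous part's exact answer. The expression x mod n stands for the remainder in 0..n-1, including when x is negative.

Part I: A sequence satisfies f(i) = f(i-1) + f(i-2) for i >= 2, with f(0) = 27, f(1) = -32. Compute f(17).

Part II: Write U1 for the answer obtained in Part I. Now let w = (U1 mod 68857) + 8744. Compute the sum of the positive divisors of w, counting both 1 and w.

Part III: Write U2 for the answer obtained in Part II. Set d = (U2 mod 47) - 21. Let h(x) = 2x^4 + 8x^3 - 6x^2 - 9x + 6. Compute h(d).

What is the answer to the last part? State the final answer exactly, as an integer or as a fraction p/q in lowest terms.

Part I: f(2) = 1*(-32) + 1*(27) = -5; iterating: f(2)=-5, f(3)=-37, f(4)=-42, f(5)=-79, f(6)=-121, f(7)=-200, f(8)=-321, f(9)=-521, f(10)=-842, f(11)=-1363, f(12)=-2205, f(13)=-3568, f(14)=-5773, f(15)=-9341, f(16)=-15114, f(17)=-24455; answer -24455
Part II: U1 = -24455; w = 53146; 53146 = 2 * 26573; sigma = (1 + 2) * (1 + 26573) = 3 * 26574 = 79722; answer 79722
Part III: U2 = 79722; d = -11; 2*(-11)^4 + 8*(-11)^3 - 6*(-11)^2 - 9*(-11)^1 + 6 = (29282) + (-10648) + (-726) + (99) + (6) = 18013; answer 18013

18013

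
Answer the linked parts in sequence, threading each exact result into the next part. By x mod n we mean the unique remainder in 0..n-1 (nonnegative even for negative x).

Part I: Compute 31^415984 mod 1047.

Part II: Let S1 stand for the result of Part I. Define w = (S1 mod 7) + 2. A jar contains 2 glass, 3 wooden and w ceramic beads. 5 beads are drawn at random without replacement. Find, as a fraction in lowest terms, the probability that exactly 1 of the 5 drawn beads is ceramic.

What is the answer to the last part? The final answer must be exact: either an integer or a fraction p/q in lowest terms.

Part I: squarings mod 1047: 31^1=31, 31^2=961, 31^4=67, 31^8=301, 31^16=559, 31^32=475, 31^64=520, 31^128=274, 31^256=739, 31^512=634, 31^1024=955, 31^2048=88, 31^4096=415, 31^8192=517, 31^16384=304, 31^32768=280, 31^65536=922, 31^131072=967, 31^262144=118; 31^415984 = 31^16 * 31^32 * 31^64 * 31^128 * 31^2048 * 31^4096 * 31^16384 * 31^131072 * 31^262144 = 301 (mod 1047); answer 301
Part II: S1 = 301; w = 2; total draws C(7,5) = 21; favorable C(2,1)*C(5,4) = 10; P = 10/21; answer 10/21

10/21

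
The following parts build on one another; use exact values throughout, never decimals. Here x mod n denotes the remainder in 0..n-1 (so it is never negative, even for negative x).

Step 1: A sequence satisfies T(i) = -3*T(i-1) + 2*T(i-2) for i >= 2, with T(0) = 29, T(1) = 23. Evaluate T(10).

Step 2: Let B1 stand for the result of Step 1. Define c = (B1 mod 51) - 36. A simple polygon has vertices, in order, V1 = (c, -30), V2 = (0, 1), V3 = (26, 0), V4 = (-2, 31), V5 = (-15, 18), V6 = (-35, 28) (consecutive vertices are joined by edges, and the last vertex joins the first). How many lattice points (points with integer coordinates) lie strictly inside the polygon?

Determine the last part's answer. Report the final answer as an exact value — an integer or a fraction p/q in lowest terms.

1573

Step 1: T(2) = -3*(23) + 2*(29) = -11; iterating: T(2)=-11, T(3)=79, T(4)=-259, T(5)=935, T(6)=-3323, T(7)=11839, T(8)=-42163, T(9)=150167, T(10)=-534827; answer -534827
Step 2: B1 = -534827; c = -26; cross terms: (-26*1 - 0*-30)=-26, (0*0 - 26*1)=-26, (26*31 - -2*0)=806, (-2*18 - -15*31)=429, (-15*28 - -35*18)=210, (-35*-30 - -26*28)=1778; twice the area = |3171| = 3171; area = 3171/2; boundary points = 1 + 1 + 1 + 13 + 10 + 1 = 27; strictly interior points = area - boundary/2 + 1 = 1573; answer 1573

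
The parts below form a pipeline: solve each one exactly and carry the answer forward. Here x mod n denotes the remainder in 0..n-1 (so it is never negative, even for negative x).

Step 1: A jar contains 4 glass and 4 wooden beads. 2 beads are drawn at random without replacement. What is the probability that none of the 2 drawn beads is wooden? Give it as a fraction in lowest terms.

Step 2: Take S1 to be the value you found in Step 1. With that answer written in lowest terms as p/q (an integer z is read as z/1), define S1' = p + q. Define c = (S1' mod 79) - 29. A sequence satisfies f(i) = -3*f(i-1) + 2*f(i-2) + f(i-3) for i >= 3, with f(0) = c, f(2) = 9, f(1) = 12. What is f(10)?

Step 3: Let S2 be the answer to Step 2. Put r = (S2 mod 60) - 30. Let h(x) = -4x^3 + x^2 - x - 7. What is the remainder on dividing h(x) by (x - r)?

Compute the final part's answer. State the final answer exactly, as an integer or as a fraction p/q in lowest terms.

Step 1: total draws C(8,2) = 28; favorable C(4,2) = 6; P = 3/14; answer 3/14
Step 2: S1 = 3/14; threaded value p + q = 17; c = -12; f(3) = -3*(9) + 2*(12) + 1*(-12) = -15; iterating: f(3)=-15, f(4)=75, f(5)=-246, f(6)=873, f(7)=-3036, f(8)=10608, f(9)=-37023, f(10)=129249; answer 129249
Step 3: S2 = 129249; r = -21; remainder = value at the root: -4*(-21)^3 + 1*(-21)^2 - 1*(-21)^1 - 7 = (37044) + (441) + (21) + (-7) = 37499; answer 37499

37499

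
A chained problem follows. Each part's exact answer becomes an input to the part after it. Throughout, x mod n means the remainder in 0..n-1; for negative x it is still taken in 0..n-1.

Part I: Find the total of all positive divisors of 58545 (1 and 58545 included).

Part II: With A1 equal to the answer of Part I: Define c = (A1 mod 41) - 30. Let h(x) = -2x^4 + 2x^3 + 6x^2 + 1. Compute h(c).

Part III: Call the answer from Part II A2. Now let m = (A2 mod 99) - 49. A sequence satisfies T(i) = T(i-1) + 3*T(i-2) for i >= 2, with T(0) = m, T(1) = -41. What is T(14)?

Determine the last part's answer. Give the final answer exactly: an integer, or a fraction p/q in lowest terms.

Part I: 58545 = 3^2 * 5 * 1301; sigma = (1 + 3 + 9) * (1 + 5) * (1 + 1301) = 13 * 6 * 1302 = 101556; answer 101556
Part II: A1 = 101556; c = 10; -2*(10)^4 + 2*(10)^3 + 6*(10)^2 + 1 = (-20000) + (2000) + (600) + (1) = -17399; answer -17399
Part III: A2 = -17399; m = -24; T(2) = 1*(-41) + 3*(-24) = -113; iterating: T(2)=-113, T(3)=-236, T(4)=-575, T(5)=-1283, T(6)=-3008, T(7)=-6857, T(8)=-15881, T(9)=-36452, T(10)=-84095, T(11)=-193451, T(12)=-445736, T(13)=-1026089, T(14)=-2363297; answer -2363297

-2363297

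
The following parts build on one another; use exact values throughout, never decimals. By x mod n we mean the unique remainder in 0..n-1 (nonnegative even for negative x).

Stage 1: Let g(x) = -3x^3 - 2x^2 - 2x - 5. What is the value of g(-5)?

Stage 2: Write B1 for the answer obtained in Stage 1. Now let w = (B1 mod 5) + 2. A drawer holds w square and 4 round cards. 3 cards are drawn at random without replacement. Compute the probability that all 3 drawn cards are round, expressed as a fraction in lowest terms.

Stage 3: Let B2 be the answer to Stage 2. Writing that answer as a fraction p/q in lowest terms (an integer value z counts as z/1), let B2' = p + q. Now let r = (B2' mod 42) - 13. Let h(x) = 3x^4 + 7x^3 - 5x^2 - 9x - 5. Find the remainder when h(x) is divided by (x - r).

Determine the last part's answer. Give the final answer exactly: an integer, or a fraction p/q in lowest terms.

4615

Stage 1: -3*(-5)^3 - 2*(-5)^2 - 2*(-5)^1 - 5 = (375) + (-50) + (10) + (-5) = 330; answer 330
Stage 2: B1 = 330; w = 2; total draws C(6,3) = 20; favorable C(4,3) = 4; P = 1/5; answer 1/5
Stage 3: B2 = 1/5; threaded value p + q = 6; r = -7; remainder = value at the root: 3*(-7)^4 + 7*(-7)^3 - 5*(-7)^2 - 9*(-7)^1 - 5 = (7203) + (-2401) + (-245) + (63) + (-5) = 4615; answer 4615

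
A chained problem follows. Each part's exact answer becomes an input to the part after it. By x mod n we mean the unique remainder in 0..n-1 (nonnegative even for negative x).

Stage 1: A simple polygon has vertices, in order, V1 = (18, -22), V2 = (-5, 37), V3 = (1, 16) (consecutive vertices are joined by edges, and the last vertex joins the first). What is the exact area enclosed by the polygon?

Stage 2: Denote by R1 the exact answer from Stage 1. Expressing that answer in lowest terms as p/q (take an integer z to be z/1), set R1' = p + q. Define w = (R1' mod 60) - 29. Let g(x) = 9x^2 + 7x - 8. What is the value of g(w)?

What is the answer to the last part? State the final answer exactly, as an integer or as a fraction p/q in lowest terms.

Stage 1: cross terms: (18*37 - -5*-22)=556, (-5*16 - 1*37)=-117, (1*-22 - 18*16)=-310; twice the area = |129| = 129; area = 129/2; answer 129/2
Stage 2: R1 = 129/2; threaded value p + q = 131; w = -18; 9*(-18)^2 + 7*(-18)^1 - 8 = (2916) + (-126) + (-8) = 2782; answer 2782

2782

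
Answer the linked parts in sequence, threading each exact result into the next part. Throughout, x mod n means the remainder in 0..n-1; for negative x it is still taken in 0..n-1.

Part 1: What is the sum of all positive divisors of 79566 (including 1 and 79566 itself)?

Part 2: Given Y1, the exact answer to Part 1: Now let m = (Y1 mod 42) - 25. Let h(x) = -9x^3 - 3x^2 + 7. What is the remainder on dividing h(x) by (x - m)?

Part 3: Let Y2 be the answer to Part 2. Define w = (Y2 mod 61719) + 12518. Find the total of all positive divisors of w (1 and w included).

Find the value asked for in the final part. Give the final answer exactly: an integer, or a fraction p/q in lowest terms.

Part 1: 79566 = 2 * 3 * 89 * 149; sigma = (1 + 2) * (1 + 3) * (1 + 89) * (1 + 149) = 3 * 4 * 90 * 150 = 162000; answer 162000
Part 2: Y1 = 162000; m = -19; remainder = value at the root: -9*(-19)^3 - 3*(-19)^2 + 7 = (61731) + (-1083) + (7) = 60655; answer 60655
Part 3: Y2 = 60655; w = 73173; 73173 = 3 * 24391; sigma = (1 + 3) * (1 + 24391) = 4 * 24392 = 97568; answer 97568

97568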